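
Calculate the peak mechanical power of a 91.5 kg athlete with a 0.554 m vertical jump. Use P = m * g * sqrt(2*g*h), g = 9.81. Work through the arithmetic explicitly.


First, sqrt(2gh) = sqrt(2 * 9.81 * 0.554)
= sqrt(10.86948) = 3.296889 m/s
Power = 91.5 * 9.81 * 3.296889 = 2959.34 W

2959.34 W


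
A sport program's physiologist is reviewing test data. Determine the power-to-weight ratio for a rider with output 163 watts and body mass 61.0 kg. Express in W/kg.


P/W = 163 / 61.0 = 2.672 W/kg

2.672 W/kg


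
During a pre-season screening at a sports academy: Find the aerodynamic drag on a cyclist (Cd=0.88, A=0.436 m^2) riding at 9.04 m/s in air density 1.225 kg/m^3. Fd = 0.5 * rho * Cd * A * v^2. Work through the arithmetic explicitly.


Fd = 0.5 * 1.225 * 0.88 * 0.436 * 9.04^2
= 0.5 * 1.225 * 0.88 * 0.436 * 81.7216
= 19.205 N

19.205 N


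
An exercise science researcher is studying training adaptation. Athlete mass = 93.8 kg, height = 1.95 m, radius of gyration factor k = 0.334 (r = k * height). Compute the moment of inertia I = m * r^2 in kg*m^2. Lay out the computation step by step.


r = k * height = 0.334 * 1.95 = 0.6513 m
r^2 = 0.6513^2 = 0.424192
I = 93.8 * 0.424192 = 39.789 kg*m^2

39.789 kg*m^2


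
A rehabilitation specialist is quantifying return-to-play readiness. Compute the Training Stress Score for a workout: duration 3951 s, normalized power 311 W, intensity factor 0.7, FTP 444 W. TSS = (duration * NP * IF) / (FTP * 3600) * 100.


Product = 3951 * 311 * 0.7 = 860132.7
Base = 444 * 3600 = 1598400
TSS = 860132.7 / 1598400 * 100 = 53.81

53.81 TSS


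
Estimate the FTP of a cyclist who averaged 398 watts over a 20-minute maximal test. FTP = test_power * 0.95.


FTP = 398 * 0.95 = 378.1 W

378.1 W


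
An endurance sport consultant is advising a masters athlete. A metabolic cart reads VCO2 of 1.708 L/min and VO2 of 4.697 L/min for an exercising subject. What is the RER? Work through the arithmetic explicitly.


RER = VCO2 / VO2 = 1.708 / 4.697 = 0.3636

0.3636


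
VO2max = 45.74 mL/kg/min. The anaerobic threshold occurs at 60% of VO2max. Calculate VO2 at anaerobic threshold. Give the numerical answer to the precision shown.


AT fraction = 60 / 100 = 0.6
AT VO2 = 45.74 * 0.6
= 27.44 mL/kg/min

27.44 mL/kg/min


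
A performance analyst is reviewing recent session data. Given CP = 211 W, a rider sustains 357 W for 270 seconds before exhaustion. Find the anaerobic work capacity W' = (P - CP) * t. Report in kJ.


Excess power = 357 - 211 = 146 W
Work above CP = 146 * 270 = 39420 J
W' = 39.42 kJ

39.42 kJ


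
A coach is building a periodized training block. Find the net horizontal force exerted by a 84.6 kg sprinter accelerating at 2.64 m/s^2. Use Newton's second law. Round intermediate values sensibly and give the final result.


Newton's second law: F = m * a
F = 84.6 * 2.64 = 223.34 N

223.34 N


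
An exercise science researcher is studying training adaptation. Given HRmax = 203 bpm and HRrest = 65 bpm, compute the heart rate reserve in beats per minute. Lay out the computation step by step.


Heart rate reserve = maximum HR minus resting HR
HRR = 203 - 65 = 138 bpm

138 bpm


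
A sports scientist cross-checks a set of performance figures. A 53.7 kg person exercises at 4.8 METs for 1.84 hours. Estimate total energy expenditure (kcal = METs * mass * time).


Energy = METs * mass(kg) * time(h)
= 4.8 * 53.7 * 1.84
= 474.28 kcal

474.28 kcal


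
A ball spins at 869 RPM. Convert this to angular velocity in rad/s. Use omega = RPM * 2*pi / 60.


omega = 869 * 2 * pi / 60
= 869 * 6.28318531 / 60
= 5460.088 / 60
= 91.001 rad/s

91.001 rad/s


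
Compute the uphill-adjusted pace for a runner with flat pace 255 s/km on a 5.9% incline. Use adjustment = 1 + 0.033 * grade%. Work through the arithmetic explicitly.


Adjustment factor = 1 + 0.033 * 5.9 = 1.1947
Grade-adjusted pace = 255 * 1.1947 = 304.65 s/km

304.65 s/km


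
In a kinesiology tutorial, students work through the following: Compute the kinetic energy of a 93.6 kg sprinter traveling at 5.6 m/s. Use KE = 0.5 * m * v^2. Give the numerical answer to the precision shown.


Velocity squared = 31.36
KE = 0.5 * 93.6 * 31.36 = 1467.65 J

1467.65 J


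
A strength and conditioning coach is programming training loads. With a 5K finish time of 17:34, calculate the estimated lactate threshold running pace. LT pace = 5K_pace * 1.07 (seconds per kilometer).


Race duration = 1054 s for 5 km
Average pace = 1054 / 5 = 210.8 s/km
LT pace = 210.8 * 1.07
= 225.56 s/km

225.56 s/km


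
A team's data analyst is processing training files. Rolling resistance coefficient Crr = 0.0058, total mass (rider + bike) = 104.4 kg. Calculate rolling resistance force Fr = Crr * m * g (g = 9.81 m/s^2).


Fr = Crr * m * g
= 0.0058 * 104.4 * 9.81
= 5.94 N

5.94 N


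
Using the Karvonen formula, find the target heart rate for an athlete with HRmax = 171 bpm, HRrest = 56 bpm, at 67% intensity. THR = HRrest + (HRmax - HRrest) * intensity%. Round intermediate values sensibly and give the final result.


HRR = 171 - 56 = 115
THR = 56 + 115 * 0.67
= 56 + 77.05
= 133.05 bpm

133.05 bpm


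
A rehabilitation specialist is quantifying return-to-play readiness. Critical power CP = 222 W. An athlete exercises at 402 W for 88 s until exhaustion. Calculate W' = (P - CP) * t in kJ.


P - CP = 402 - 222 = 180 W
W' = 180 * 88 = 15840 J
= 15840 / 1000 = 15.84 kJ

15.84 kJ


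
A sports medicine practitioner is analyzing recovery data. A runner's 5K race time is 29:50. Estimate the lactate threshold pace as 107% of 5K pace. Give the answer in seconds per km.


Total race time = 29*60 + 50 = 1790 seconds
5K pace = 1790 / 5 = 358.0 sec/km
LT pace = 358.0 * 1.07 = 383.06 sec/km

383.06 s/km


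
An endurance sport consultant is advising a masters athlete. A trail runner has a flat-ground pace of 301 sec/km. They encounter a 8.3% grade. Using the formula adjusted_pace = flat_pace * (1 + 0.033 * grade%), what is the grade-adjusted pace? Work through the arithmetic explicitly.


Grade factor = 1 + 0.033 * 8.3 = 1.2739
Adjusted = 301 * 1.2739 = 383.44 sec/km

383.44 s/km


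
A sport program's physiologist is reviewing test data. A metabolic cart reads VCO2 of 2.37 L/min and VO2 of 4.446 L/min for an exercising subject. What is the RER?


RER = VCO2 / VO2 = 2.37 / 4.446 = 0.5331

0.5331


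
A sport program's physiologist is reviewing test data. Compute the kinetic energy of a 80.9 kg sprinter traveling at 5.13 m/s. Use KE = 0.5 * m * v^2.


Velocity squared = 26.3169
KE = 0.5 * 80.9 * 26.3169 = 1064.52 J

1064.52 J


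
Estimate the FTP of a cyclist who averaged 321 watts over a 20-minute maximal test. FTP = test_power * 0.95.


FTP = 321 * 0.95 = 304.95 W

304.95 W


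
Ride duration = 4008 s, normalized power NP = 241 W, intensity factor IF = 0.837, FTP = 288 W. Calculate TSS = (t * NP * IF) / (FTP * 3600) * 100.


Numerator = 4008 * 241 * 0.837 = 808481.736
Denominator = 288 * 3600 = 1036800
TSS = 808481.736 / 1036800 * 100
= 77.98

77.98 TSS


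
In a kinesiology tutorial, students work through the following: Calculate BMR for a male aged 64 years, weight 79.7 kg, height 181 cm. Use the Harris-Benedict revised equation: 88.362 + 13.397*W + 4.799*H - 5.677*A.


Substituting values:
W term = 13.397 * 79.7 = 1067.7409
H term = 4.799 * 181 = 868.619
A term = 5.677 * 64 = 363.328
BMR = 1661.39 kcal/day

1661.39 kcal/day


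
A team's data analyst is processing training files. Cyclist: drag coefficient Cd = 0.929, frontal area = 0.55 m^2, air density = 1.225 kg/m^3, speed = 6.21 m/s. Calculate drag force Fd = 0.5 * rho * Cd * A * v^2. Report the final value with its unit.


v^2 = 6.21^2 = 38.5641
Fd = 0.5 * 1.225 * 0.929 * 0.55 * 38.5641
= 12.069 N

12.069 N


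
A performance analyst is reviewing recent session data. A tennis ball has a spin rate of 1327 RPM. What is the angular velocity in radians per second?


Convert RPM to rad/s: multiply by 2*pi and divide by 60
omega = 1327 * 2 * pi / 60
= 138.963 rad/s

138.963 rad/s


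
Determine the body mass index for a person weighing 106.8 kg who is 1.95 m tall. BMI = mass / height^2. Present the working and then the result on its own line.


BMI = mass / height^2
= 106.8 / 1.95^2
= 106.8 / 3.8025
= 28.09 kg/m^2

28.09 kg/m^2


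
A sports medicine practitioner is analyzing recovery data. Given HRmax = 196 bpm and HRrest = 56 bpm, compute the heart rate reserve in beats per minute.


Heart rate reserve = maximum HR minus resting HR
HRR = 196 - 56 = 140 bpm

140 bpm


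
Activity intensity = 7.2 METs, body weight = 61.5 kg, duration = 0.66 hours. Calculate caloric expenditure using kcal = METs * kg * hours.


kcal = 7.2 * 61.5 * 0.66
= 442.8 * 0.66
= 292.25 kcal

292.25 kcal


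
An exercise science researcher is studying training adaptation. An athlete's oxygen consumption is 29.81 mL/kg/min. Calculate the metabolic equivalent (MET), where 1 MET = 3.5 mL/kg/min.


MET = VO2 / 3.5
= 29.81 / 3.5
= 8.52 METs

8.52 METs


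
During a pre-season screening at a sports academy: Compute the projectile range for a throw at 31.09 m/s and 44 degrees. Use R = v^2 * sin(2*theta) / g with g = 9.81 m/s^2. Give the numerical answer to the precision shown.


Two times the angle = 88 degrees
sin(88) = 0.999391
R = 966.5881 * 0.999391 / 9.81 = 98.471 m

98.471 m


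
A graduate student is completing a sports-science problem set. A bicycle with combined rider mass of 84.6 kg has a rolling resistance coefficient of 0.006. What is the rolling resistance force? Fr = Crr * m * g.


Fr = 0.006 * 84.6 * 9.81
= 0.5076 * 9.81
= 4.98 N

4.98 N


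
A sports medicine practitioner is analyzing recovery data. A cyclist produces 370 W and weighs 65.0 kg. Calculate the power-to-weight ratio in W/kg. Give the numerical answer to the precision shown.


P/W = power / mass
= 370 / 65.0
= 5.692 W/kg

5.692 W/kg


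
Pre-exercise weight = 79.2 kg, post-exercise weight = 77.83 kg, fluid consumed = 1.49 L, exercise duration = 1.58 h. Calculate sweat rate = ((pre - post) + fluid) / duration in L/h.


Weight loss = 79.2 - 77.83 = 1.37 kg (approx L)
Total sweat = 1.37 + 1.49 = 2.86 L
Sweat rate = 2.86 / 1.58 = 1.81 L/h

1.81 L/h


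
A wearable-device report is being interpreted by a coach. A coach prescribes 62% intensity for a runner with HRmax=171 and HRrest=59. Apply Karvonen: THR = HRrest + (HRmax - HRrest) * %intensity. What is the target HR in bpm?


Heart rate reserve = 171 - 59 = 112
Intensity fraction = 62 / 100 = 0.62
THR = 59 + 112 * 0.62 = 128.44 bpm

128.44 bpm


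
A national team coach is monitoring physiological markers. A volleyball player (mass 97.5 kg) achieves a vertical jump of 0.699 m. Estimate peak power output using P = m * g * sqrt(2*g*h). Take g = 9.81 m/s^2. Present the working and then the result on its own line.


2 * g * h = 2 * 9.81 * 0.699 = 13.71438
sqrt(13.71438) = 3.703293 m/s
P = 97.5 * 9.81 * 3.703293 = 3542.11 W

3542.11 W


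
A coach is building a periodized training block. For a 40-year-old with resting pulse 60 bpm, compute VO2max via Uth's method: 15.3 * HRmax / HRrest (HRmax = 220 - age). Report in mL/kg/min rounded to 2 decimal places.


Step 1: HRmax = 220 - 40 = 180 bpm
Step 2: Ratio = 180 / 60 = 3.0
Step 3: VO2max = 15.3 * 3.0 = 45.9 mL/kg/min

45.9 mL/kg/min


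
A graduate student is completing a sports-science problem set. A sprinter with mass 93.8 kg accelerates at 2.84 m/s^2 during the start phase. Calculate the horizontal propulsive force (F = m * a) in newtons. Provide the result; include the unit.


F = m * a
= 93.8 * 2.84
= 266.39 N

266.39 N


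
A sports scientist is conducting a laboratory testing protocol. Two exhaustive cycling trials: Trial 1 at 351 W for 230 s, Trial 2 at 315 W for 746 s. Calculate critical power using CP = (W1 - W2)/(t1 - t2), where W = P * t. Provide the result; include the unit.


W1 = 351 * 230 = 80730 J
W2 = 315 * 746 = 234990 J
CP = (80730 - 234990) / (230 - 746)
= -154260 / -516
= 298.95 W

298.95 W


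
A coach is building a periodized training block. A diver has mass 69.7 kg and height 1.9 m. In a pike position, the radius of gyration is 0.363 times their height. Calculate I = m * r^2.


r = 0.363 * 1.9 = 0.6897 m
I = m * r^2 = 69.7 * 0.475686 = 33.155 kg*m^2

33.155 kg*m^2


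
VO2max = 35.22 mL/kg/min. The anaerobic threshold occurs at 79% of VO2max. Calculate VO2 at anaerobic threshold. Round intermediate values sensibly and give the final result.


AT fraction = 79 / 100 = 0.79
AT VO2 = 35.22 * 0.79
= 27.82 mL/kg/min

27.82 mL/kg/min


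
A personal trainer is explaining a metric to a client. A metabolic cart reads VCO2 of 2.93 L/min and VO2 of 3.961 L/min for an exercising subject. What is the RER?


RER = VCO2 / VO2 = 2.93 / 3.961 = 0.7397

0.7397


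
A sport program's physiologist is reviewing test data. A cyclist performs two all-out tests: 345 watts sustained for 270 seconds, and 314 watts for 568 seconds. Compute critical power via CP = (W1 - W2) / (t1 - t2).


W1 = P1 * t1 = 345 * 270 = 93150 J
W2 = P2 * t2 = 314 * 568 = 178352 J
CP = (93150 - 178352) / (270 - 568)
= 285.91 W

285.91 W


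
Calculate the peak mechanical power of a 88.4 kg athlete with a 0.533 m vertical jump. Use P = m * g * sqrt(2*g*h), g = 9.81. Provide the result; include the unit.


First, sqrt(2gh) = sqrt(2 * 9.81 * 0.533)
= sqrt(10.45746) = 3.2338 m/s
Power = 88.4 * 9.81 * 3.2338 = 2804.36 W

2804.36 W


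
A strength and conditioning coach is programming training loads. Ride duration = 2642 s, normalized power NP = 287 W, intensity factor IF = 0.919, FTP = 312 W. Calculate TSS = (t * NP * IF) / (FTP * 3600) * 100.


Numerator = 2642 * 287 * 0.919 = 696835.426
Denominator = 312 * 3600 = 1123200
TSS = 696835.426 / 1123200 * 100
= 62.04

62.04 TSS


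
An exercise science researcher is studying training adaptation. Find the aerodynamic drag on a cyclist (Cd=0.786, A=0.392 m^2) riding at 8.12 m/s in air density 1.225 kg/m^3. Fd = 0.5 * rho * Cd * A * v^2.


Fd = 0.5 * 1.225 * 0.786 * 0.392 * 8.12^2
= 0.5 * 1.225 * 0.786 * 0.392 * 65.9344
= 12.443 N

12.443 N


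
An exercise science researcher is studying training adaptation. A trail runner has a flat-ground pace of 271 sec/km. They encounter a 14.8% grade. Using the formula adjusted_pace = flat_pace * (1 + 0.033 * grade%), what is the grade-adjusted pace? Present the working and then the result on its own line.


Grade factor = 1 + 0.033 * 14.8 = 1.4884
Adjusted = 271 * 1.4884 = 403.36 sec/km

403.36 s/km


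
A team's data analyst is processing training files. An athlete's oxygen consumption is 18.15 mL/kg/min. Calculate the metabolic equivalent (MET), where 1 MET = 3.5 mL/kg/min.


MET = VO2 / 3.5
= 18.15 / 3.5
= 5.19 METs

5.19 METs


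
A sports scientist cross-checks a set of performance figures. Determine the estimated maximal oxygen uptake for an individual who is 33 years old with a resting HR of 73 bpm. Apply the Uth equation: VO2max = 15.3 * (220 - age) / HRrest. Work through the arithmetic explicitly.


HRmax = 220 - 33 = 187
VO2max = 15.3 * (187 / 73)
= 15.3 * 2.5616
= 39.19 mL/kg/min

39.19 mL/kg/min


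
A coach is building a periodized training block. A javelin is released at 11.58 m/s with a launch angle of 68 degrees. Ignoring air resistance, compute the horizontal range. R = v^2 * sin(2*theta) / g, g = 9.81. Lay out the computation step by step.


Launch speed squared = 134.0964
sin(2 * 68 deg) = 0.694658
Range = 134.0964 * 0.694658 / 9.81
= 9.496 m

9.496 m


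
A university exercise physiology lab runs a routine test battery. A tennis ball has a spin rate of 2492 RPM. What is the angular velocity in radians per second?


Convert RPM to rad/s: multiply by 2*pi and divide by 60
omega = 2492 * 2 * pi / 60
= 260.962 rad/s

260.962 rad/s


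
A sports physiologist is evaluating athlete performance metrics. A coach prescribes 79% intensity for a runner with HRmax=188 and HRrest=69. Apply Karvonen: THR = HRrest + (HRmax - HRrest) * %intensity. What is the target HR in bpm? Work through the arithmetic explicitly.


Heart rate reserve = 188 - 69 = 119
Intensity fraction = 79 / 100 = 0.79
THR = 69 + 119 * 0.79 = 163.01 bpm

163.01 bpm


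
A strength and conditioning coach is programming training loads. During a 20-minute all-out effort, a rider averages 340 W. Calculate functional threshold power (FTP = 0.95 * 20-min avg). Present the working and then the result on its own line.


FTP = 0.95 * 340
= 323.0 W

323.0 W


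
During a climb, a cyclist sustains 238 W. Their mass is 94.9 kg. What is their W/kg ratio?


Power-to-weight = 238 W / 94.9 kg
= 2.508 W/kg

2.508 W/kg


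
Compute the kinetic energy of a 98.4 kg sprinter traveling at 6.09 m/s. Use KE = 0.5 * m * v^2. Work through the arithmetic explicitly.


Velocity squared = 37.0881
KE = 0.5 * 98.4 * 37.0881 = 1824.73 J

1824.73 J


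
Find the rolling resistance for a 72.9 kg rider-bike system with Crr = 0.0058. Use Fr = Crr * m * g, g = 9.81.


m * g = 72.9 * 9.81 = 715.149 N
Fr = 0.0058 * 715.149 = 4.148 N

4.148 N


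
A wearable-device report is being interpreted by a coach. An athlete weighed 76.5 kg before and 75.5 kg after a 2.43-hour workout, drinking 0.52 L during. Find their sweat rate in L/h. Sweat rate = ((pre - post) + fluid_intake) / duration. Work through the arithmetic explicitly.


Body mass change = 1.0 kg
Total sweat loss = 1.0 + 0.52 = 1.52 L
Rate = 1.52 / 2.43 = 0.626 L/h

0.626 L/h


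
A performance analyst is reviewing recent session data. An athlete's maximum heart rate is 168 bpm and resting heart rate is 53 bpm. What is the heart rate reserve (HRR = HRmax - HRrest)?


HRR = HRmax - HRrest
= 168 - 53
= 115 bpm

115 bpm


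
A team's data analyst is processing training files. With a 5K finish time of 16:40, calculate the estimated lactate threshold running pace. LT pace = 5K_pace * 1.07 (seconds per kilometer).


Race duration = 1000 s for 5 km
Average pace = 1000 / 5 = 200.0 s/km
LT pace = 200.0 * 1.07
= 214.0 s/km

214.0 s/km


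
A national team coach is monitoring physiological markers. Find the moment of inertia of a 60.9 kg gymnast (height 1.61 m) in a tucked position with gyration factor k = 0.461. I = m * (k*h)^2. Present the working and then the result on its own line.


Radius of gyration = 0.461 * 1.61 = 0.74221 m
I = 60.9 * 0.74221^2
= 60.9 * 0.550876
= 33.548 kg*m^2

33.548 kg*m^2


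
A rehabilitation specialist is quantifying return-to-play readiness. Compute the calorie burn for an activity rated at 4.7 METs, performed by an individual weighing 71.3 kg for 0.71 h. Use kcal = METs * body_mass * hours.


Product of METs and mass = 4.7 * 71.3 = 335.11
Total kcal = 335.11 * 0.71 = 237.93 kcal

237.93 kcal


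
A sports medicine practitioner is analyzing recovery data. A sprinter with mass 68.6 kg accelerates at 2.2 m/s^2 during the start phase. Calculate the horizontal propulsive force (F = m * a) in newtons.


F = m * a
= 68.6 * 2.2
= 150.92 N

150.92 N


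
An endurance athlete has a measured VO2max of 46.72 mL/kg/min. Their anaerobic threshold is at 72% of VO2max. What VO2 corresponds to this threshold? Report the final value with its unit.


Anaerobic threshold VO2 = VO2max * 72%
= 46.72 * 0.72
= 33.64 mL/kg/min

33.64 mL/kg/min


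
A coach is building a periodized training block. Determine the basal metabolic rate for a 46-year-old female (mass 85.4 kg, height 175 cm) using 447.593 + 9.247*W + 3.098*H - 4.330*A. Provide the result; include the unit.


BMR = 447.593 + 9.247*85.4 + 3.098*175 - 4.330*46
= 1580.26 kcal/day

1580.26 kcal/day


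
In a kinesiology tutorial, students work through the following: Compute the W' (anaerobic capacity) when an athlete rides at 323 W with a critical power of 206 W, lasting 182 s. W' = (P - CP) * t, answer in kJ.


Above-CP power = 117 W
Duration = 182 s
W' = 117 * 182 = 21294 J
Convert: 21294 / 1000 = 21.294 kJ

21.294 kJ


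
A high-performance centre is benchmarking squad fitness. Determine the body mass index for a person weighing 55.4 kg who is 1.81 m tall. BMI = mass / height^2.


BMI = mass / height^2
= 55.4 / 1.81^2
= 55.4 / 3.2761
= 16.91 kg/m^2

16.91 kg/m^2


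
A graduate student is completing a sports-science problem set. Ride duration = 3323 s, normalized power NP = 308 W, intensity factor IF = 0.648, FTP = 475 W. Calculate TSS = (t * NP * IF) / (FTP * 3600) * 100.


Numerator = 3323 * 308 * 0.648 = 663217.632
Denominator = 475 * 3600 = 1710000
TSS = 663217.632 / 1710000 * 100
= 38.78

38.78 TSS


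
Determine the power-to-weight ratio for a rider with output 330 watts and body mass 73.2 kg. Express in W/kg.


P/W = 330 / 73.2 = 4.508 W/kg

4.508 W/kg


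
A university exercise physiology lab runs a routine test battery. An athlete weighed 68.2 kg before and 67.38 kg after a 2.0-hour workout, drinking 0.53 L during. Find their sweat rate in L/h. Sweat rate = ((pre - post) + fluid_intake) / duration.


Body mass change = 0.82 kg
Total sweat loss = 0.82 + 0.53 = 1.35 L
Rate = 1.35 / 2.0 = 0.675 L/h

0.675 L/h


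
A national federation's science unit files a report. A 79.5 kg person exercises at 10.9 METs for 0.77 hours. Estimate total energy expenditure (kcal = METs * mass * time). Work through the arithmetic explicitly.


Energy = METs * mass(kg) * time(h)
= 10.9 * 79.5 * 0.77
= 667.24 kcal

667.24 kcal


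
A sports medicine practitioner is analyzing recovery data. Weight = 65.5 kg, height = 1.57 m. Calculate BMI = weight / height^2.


height^2 = 1.57^2 = 2.4649
BMI = 65.5 / 2.4649 = 26.57 kg/m^2

26.57 kg/m^2


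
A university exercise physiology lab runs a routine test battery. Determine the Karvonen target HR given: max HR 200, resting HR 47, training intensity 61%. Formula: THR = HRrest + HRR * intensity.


HRR = HRmax - HRrest = 200 - 47 = 153
THR = 47 + 153 * 0.61
= 140.33 bpm

140.33 bpm


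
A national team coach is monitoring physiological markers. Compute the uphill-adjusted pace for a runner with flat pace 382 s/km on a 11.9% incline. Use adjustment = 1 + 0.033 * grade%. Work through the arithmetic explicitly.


Adjustment factor = 1 + 0.033 * 11.9 = 1.3927
Grade-adjusted pace = 382 * 1.3927 = 532.01 s/km

532.01 s/km


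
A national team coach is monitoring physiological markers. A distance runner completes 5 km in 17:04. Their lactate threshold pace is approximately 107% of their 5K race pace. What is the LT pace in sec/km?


Convert to seconds: 17 min 4 s = 1024 s
Pace per km = 1024 / 5 = 204.8 s/km
LT pace = 204.8 * 1.07 = 219.14 s/km

219.14 s/km


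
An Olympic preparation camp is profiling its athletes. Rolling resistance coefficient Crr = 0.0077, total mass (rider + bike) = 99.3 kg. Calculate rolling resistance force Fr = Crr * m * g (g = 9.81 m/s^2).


Fr = Crr * m * g
= 0.0077 * 99.3 * 9.81
= 7.501 N

7.501 N


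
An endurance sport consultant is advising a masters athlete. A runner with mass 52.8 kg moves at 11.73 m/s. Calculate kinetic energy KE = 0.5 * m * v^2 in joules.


v^2 = 11.73^2 = 137.5929
KE = 0.5 * 52.8 * 137.5929
= 3632.45 J

3632.45 J


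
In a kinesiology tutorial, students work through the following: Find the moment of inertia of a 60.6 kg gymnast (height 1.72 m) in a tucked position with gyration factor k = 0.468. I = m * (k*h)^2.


Radius of gyration = 0.468 * 1.72 = 0.80496 m
I = 60.6 * 0.80496^2
= 60.6 * 0.647961
= 39.266 kg*m^2

39.266 kg*m^2


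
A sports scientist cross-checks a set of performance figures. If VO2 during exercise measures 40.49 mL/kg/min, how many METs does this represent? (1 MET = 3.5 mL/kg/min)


METs = VO2 / 3.5 = 40.49 / 3.5 = 11.57

11.57 METs


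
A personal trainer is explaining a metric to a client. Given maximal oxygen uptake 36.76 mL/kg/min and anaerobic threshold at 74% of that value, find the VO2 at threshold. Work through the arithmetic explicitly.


Percentage as decimal = 0.74
VO2 at AT = 36.76 * 0.74 = 27.2 mL/kg/min

27.2 mL/kg/min


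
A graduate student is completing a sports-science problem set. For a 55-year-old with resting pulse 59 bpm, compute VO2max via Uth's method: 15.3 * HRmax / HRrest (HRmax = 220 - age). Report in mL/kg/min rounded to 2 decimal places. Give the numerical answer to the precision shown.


Step 1: HRmax = 220 - 55 = 165 bpm
Step 2: Ratio = 165 / 59 = 2.7966
Step 3: VO2max = 15.3 * 2.7966 = 42.79 mL/kg/min

42.79 mL/kg/min


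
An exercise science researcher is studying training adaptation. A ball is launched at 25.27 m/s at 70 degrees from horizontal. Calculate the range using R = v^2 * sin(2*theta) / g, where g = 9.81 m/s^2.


sin(2 * 70) = sin(140) = 0.642788
v^2 = 25.27^2 = 638.5729
R = 638.5729 * 0.642788 / 9.81
= 41.842 m

41.842 m


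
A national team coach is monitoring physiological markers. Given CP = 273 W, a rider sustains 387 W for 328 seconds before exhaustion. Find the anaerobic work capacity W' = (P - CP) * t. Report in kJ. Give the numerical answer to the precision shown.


Excess power = 387 - 273 = 114 W
Work above CP = 114 * 328 = 37392 J
W' = 37.392 kJ

37.392 kJ


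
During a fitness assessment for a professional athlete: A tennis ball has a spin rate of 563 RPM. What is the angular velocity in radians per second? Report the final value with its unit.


Convert RPM to rad/s: multiply by 2*pi and divide by 60
omega = 563 * 2 * pi / 60
= 58.957 rad/s

58.957 rad/s


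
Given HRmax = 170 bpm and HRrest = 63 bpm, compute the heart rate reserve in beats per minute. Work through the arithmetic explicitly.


Heart rate reserve = maximum HR minus resting HR
HRR = 170 - 63 = 107 bpm

107 bpm


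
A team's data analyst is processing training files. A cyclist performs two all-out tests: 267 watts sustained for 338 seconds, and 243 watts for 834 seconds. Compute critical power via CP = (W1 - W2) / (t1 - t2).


W1 = P1 * t1 = 267 * 338 = 90246 J
W2 = P2 * t2 = 243 * 834 = 202662 J
CP = (90246 - 202662) / (338 - 834)
= 226.65 W

226.65 W


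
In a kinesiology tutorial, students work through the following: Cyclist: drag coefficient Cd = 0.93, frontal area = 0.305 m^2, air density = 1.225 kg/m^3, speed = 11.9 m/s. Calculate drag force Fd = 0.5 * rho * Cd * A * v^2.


v^2 = 11.9^2 = 141.61
Fd = 0.5 * 1.225 * 0.93 * 0.305 * 141.61
= 24.603 N

24.603 N


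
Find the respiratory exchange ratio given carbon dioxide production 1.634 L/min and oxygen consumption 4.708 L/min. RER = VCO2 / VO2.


VCO2 = 1.634 L/min
VO2 = 4.708 L/min
RER = 1.634 / 4.708 = 0.3471

0.3471


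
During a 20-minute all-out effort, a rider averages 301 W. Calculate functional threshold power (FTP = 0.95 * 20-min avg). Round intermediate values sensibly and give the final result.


FTP = 0.95 * 301
= 285.95 W

285.95 W


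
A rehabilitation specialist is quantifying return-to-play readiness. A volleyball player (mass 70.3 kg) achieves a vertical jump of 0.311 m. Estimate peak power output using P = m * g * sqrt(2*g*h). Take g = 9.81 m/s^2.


2 * g * h = 2 * 9.81 * 0.311 = 6.10182
sqrt(6.10182) = 2.470186 m/s
P = 70.3 * 9.81 * 2.470186 = 1703.55 W

1703.55 W


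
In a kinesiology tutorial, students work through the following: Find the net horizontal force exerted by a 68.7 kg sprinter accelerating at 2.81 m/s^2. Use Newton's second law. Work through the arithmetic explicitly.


Newton's second law: F = m * a
F = 68.7 * 2.81 = 193.05 N

193.05 N


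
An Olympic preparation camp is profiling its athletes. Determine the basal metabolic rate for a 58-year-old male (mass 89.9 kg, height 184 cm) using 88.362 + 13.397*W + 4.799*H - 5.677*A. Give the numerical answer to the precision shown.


BMR = 88.362 + 13.397*89.9 + 4.799*184 - 5.677*58
= 1846.5 kcal/day

1846.5 kcal/day


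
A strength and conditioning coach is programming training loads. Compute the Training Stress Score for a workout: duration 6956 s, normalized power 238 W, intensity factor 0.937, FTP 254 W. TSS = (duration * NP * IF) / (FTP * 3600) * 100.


Product = 6956 * 238 * 0.937 = 1551229.736
Base = 254 * 3600 = 914400
TSS = 1551229.736 / 914400 * 100 = 169.64

169.64 TSS


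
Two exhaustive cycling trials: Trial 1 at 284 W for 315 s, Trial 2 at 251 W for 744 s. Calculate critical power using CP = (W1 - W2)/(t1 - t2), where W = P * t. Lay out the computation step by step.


W1 = 284 * 315 = 89460 J
W2 = 251 * 744 = 186744 J
CP = (89460 - 186744) / (315 - 744)
= -97284 / -429
= 226.77 W

226.77 W


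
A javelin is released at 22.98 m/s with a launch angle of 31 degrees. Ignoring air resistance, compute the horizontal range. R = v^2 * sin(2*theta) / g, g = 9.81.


Launch speed squared = 528.0804
sin(2 * 31 deg) = 0.882948
Range = 528.0804 * 0.882948 / 9.81
= 47.53 m

47.53 m


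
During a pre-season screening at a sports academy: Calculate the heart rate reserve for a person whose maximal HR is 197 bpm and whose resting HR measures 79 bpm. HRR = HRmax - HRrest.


HRmax = 197 bpm
HRrest = 79 bpm
HRR = 197 - 79 = 118 bpm

118 bpm


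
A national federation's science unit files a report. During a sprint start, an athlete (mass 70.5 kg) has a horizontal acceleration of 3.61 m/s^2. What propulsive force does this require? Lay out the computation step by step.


Propulsive force = mass * acceleration
= 70.5 kg * 3.61 m/s^2
= 254.51 N

254.51 N


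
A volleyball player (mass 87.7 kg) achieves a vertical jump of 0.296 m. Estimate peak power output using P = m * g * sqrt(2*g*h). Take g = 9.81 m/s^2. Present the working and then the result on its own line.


2 * g * h = 2 * 9.81 * 0.296 = 5.80752
sqrt(5.80752) = 2.40988 m/s
P = 87.7 * 9.81 * 2.40988 = 2073.31 W

2073.31 W


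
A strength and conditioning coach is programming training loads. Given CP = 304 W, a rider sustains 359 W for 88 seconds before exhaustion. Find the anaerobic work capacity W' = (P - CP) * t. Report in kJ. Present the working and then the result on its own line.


Excess power = 359 - 304 = 55 W
Work above CP = 55 * 88 = 4840 J
W' = 4.84 kJ

4.84 kJ


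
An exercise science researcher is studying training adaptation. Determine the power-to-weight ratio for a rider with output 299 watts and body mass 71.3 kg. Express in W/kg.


P/W = 299 / 71.3 = 4.194 W/kg

4.194 W/kg


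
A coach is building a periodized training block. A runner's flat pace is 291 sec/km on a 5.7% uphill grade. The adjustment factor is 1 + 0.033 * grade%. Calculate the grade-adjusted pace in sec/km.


Factor = 1 + 0.033 * 5.7 = 1.1881
Adjusted pace = 291 * 1.1881
= 345.74 sec/km

345.74 s/km


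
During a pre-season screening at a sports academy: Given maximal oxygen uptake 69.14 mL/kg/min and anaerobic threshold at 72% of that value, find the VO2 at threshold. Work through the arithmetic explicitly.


Percentage as decimal = 0.72
VO2 at AT = 69.14 * 0.72 = 49.78 mL/kg/min

49.78 mL/kg/min


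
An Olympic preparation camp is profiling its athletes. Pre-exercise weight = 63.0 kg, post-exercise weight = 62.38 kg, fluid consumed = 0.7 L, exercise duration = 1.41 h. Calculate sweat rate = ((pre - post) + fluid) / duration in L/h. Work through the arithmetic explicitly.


Weight loss = 63.0 - 62.38 = 0.62 kg (approx L)
Total sweat = 0.62 + 0.7 = 1.32 L
Sweat rate = 1.32 / 1.41 = 0.936 L/h

0.936 L/h


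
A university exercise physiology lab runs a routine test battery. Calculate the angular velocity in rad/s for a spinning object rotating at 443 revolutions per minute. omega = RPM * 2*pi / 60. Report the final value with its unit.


omega = RPM * 2*pi / 60
= 443 * 6.28318531 / 60
= 46.391 rad/s

46.391 rad/s


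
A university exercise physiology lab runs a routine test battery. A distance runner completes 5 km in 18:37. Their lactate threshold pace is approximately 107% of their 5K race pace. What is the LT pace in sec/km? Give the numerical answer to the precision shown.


Convert to seconds: 18 min 37 s = 1117 s
Pace per km = 1117 / 5 = 223.4 s/km
LT pace = 223.4 * 1.07 = 239.04 s/km

239.04 s/km


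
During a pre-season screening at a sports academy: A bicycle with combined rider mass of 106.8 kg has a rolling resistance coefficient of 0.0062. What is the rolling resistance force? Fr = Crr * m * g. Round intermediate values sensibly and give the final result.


Fr = 0.0062 * 106.8 * 9.81
= 0.66216 * 9.81
= 6.496 N

6.496 N


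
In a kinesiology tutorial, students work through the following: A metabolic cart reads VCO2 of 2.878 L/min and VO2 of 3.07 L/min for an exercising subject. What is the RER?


RER = VCO2 / VO2 = 2.878 / 3.07 = 0.9375

0.9375


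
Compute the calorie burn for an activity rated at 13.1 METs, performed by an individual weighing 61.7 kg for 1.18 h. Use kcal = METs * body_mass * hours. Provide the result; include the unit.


Product of METs and mass = 13.1 * 61.7 = 808.27
Total kcal = 808.27 * 1.18 = 953.76 kcal

953.76 kcal


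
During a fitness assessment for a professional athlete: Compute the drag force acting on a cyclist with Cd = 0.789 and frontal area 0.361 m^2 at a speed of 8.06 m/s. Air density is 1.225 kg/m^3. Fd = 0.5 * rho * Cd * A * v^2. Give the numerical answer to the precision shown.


Step 1: v^2 = 64.9636
Step 2: Fd = 0.5 * 1.225 * 0.789 * 0.361 * 64.9636
= 11.333 N

11.333 N


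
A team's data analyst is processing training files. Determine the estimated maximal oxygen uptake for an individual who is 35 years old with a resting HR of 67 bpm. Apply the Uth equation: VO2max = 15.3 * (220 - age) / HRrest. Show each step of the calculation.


HRmax = 220 - 35 = 185
VO2max = 15.3 * (185 / 67)
= 15.3 * 2.7612
= 42.25 mL/kg/min

42.25 mL/kg/min


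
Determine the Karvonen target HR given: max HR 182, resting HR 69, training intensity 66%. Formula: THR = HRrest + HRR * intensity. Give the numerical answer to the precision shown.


HRR = HRmax - HRrest = 182 - 69 = 113
THR = 69 + 113 * 0.66
= 143.58 bpm

143.58 bpm


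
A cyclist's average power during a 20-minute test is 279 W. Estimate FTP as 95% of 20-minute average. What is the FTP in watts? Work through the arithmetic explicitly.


FTP = 20-min power * 0.95
= 279 * 0.95
= 265.05 W

265.05 W


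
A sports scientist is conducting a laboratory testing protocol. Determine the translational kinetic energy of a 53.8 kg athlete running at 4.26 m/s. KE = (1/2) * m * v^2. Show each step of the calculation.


KE = 0.5 * m * v^2
= 0.5 * 53.8 * 4.26^2
= 0.5 * 53.8 * 18.1476
= 488.17 J

488.17 J


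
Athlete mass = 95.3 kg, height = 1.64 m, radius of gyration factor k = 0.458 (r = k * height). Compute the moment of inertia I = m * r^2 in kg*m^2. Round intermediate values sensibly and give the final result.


r = k * height = 0.458 * 1.64 = 0.75112 m
r^2 = 0.75112^2 = 0.564181
I = 95.3 * 0.564181 = 53.766 kg*m^2

53.766 kg*m^2


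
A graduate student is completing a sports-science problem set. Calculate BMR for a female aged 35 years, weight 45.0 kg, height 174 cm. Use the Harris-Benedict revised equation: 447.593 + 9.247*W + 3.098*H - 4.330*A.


Substituting values:
W term = 9.247 * 45.0 = 416.115
H term = 3.098 * 174 = 539.052
A term = 4.330 * 35 = 151.55
BMR = 1251.21 kcal/day

1251.21 kcal/day


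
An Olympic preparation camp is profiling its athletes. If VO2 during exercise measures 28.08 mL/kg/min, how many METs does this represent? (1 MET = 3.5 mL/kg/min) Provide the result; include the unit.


METs = VO2 / 3.5 = 28.08 / 3.5 = 8.02

8.02 METs


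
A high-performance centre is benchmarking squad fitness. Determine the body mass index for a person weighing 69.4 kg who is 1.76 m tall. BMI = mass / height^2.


BMI = mass / height^2
= 69.4 / 1.76^2
= 69.4 / 3.0976
= 22.4 kg/m^2

22.4 kg/m^2


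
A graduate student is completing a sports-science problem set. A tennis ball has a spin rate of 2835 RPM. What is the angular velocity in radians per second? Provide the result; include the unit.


Convert RPM to rad/s: multiply by 2*pi and divide by 60
omega = 2835 * 2 * pi / 60
= 296.881 rad/s

296.881 rad/s


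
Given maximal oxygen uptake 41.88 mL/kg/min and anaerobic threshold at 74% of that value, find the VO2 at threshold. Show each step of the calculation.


Percentage as decimal = 0.74
VO2 at AT = 41.88 * 0.74 = 30.99 mL/kg/min

30.99 mL/kg/min


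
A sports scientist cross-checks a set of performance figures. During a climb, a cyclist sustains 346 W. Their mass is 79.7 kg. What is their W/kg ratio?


Power-to-weight = 346 W / 79.7 kg
= 4.341 W/kg

4.341 W/kg


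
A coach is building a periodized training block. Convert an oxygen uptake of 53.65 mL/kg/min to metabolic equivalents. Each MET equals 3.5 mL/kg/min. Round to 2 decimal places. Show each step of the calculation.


One MET = 3.5 mL/kg/min
Number of METs = 53.65 / 3.5
= 15.33 METs

15.33 METs


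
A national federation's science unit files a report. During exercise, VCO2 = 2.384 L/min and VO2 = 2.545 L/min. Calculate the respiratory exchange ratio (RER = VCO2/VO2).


RER = VCO2 / VO2
= 2.384 / 2.545
= 0.9367

0.9367


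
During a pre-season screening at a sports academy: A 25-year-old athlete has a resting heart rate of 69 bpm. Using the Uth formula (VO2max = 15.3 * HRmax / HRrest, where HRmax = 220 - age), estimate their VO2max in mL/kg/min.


HRmax = 220 - 25 = 195 bpm
Ratio = HRmax / HRrest = 195 / 69 = 2.8261
VO2max = 15.3 * 2.8261 = 43.24 mL/kg/min

43.24 mL/kg/min


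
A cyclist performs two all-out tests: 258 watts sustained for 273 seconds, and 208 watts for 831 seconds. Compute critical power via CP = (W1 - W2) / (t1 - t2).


W1 = P1 * t1 = 258 * 273 = 70434 J
W2 = P2 * t2 = 208 * 831 = 172848 J
CP = (70434 - 172848) / (273 - 831)
= 183.54 W

183.54 W


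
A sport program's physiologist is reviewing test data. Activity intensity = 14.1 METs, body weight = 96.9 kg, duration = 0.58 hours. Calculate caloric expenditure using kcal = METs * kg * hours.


kcal = 14.1 * 96.9 * 0.58
= 1366.29 * 0.58
= 792.45 kcal

792.45 kcal


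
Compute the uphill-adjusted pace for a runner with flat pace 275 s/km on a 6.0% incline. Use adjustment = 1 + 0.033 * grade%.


Adjustment factor = 1 + 0.033 * 6.0 = 1.198
Grade-adjusted pace = 275 * 1.198 = 329.45 s/km

329.45 s/km


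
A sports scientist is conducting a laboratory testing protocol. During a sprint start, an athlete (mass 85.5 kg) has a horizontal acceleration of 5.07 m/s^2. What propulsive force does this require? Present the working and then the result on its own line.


Propulsive force = mass * acceleration
= 85.5 kg * 5.07 m/s^2
= 433.49 N

433.49 N


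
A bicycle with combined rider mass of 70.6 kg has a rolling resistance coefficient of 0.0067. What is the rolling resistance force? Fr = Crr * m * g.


Fr = 0.0067 * 70.6 * 9.81
= 0.47302 * 9.81
= 4.64 N

4.64 N


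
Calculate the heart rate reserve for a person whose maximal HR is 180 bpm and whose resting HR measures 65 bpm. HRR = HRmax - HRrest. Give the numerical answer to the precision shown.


HRmax = 180 bpm
HRrest = 65 bpm
HRR = 180 - 65 = 115 bpm

115 bpm


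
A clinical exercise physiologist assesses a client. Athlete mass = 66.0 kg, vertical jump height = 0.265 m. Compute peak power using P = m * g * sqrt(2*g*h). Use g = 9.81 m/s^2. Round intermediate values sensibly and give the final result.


sqrt(2 * 9.81 * 0.265) = sqrt(5.1993) = 2.280197 m/s
P = 66.0 * 9.81 * 2.280197
= 1476.34 W

1476.34 W


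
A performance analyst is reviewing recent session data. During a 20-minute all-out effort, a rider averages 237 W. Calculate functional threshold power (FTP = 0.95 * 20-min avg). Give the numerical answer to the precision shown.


FTP = 0.95 * 237
= 225.15 W

225.15 W


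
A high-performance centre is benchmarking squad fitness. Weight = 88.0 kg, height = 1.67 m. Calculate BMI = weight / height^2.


height^2 = 1.67^2 = 2.7889
BMI = 88.0 / 2.7889 = 31.55 kg/m^2

31.55 kg/m^2
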